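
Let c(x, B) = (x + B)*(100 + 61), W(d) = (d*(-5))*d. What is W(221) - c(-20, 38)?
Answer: -247103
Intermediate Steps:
W(d) = -5*d² (W(d) = (-5*d)*d = -5*d²)
c(x, B) = 161*B + 161*x (c(x, B) = (B + x)*161 = 161*B + 161*x)
W(221) - c(-20, 38) = -5*221² - (161*38 + 161*(-20)) = -5*48841 - (6118 - 3220) = -244205 - 1*2898 = -244205 - 2898 = -247103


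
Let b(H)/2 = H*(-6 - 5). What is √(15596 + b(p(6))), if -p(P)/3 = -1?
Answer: √15530 ≈ 124.62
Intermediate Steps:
p(P) = 3 (p(P) = -3*(-1) = 3)
b(H) = -22*H (b(H) = 2*(H*(-6 - 5)) = 2*(H*(-11)) = 2*(-11*H) = -22*H)
√(15596 + b(p(6))) = √(15596 - 22*3) = √(15596 - 66) = √15530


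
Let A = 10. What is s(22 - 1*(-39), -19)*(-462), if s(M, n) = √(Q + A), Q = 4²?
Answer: -462*√26 ≈ -2355.7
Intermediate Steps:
Q = 16
s(M, n) = √26 (s(M, n) = √(16 + 10) = √26)
s(22 - 1*(-39), -19)*(-462) = √26*(-462) = -462*√26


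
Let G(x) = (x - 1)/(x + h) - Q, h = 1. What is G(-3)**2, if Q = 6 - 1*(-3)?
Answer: 49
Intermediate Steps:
Q = 9 (Q = 6 + 3 = 9)
G(x) = -9 + (-1 + x)/(1 + x) (G(x) = (x - 1)/(x + 1) - 1*9 = (-1 + x)/(1 + x) - 9 = -9 + (-1 + x)/(1 + x))
G(-3)**2 = (2*(-5 - 4*(-3))/(1 - 3))**2 = (2*(-5 + 12)/(-2))**2 = (2*(-1/2)*7)**2 = (-7)**2 = 49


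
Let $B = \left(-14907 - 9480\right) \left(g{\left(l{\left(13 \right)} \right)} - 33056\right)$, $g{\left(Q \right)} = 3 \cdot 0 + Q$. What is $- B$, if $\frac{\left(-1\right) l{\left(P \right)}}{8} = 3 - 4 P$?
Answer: $-796576968$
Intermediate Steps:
$l{\left(P \right)} = -24 + 32 P$ ($l{\left(P \right)} = - 8 \left(3 - 4 P\right) = -24 + 32 P$)
$g{\left(Q \right)} = Q$ ($g{\left(Q \right)} = 0 + Q = Q$)
$B = 796576968$ ($B = \left(-14907 - 9480\right) \left(\left(-24 + 32 \cdot 13\right) - 33056\right) = - 24387 \left(\left(-24 + 416\right) - 33056\right) = - 24387 \left(392 - 33056\right) = \left(-24387\right) \left(-32664\right) = 796576968$)
$- B = \left(-1\right) 796576968 = -796576968$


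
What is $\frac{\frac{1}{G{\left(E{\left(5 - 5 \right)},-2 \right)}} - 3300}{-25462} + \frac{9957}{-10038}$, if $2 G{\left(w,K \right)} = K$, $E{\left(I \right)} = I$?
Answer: $- \frac{18365808}{21298963} \approx -0.86229$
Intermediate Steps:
$G{\left(w,K \right)} = \frac{K}{2}$
$\frac{\frac{1}{G{\left(E{\left(5 - 5 \right)},-2 \right)}} - 3300}{-25462} + \frac{9957}{-10038} = \frac{\frac{1}{\frac{1}{2} \left(-2\right)} - 3300}{-25462} + \frac{9957}{-10038} = \left(\frac{1}{-1} - 3300\right) \left(- \frac{1}{25462}\right) + 9957 \left(- \frac{1}{10038}\right) = \left(-1 - 3300\right) \left(- \frac{1}{25462}\right) - \frac{3319}{3346} = \left(-3301\right) \left(- \frac{1}{25462}\right) - \frac{3319}{3346} = \frac{3301}{25462} - \frac{3319}{3346} = - \frac{18365808}{21298963}$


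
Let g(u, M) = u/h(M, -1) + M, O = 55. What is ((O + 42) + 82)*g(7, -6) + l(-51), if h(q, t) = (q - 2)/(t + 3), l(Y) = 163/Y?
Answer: -283651/204 ≈ -1390.4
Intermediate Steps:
h(q, t) = (-2 + q)/(3 + t)
g(u, M) = M + u/(-1 + M/2) (g(u, M) = u/(((-2 + M)/(3 - 1))) + M = u/(((-2 + M)/2)) + M = u/(-1 + M/2) + M = M + u/(-1 + M/2))
((O + 42) + 82)*g(7, -6) + l(-51) = ((55 + 42) + 82)*((2*7 - 6*(-2 - 6))/(-2 - 6)) + 163/(-51) = (97 + 82)*((14 - 6*(-8))/(-8)) + 163*(-1/51) = 179*(-(14 + 48)/8) - 163/51 = 179*(-⅛*62) - 163/51 = 179*(-31/4) - 163/51 = -5549/4 - 163/51 = -283651/204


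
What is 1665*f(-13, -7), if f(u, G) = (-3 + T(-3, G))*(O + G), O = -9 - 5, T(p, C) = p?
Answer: 209790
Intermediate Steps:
O = -14
f(u, G) = 84 - 6*G (f(u, G) = (-3 - 3)*(-14 + G) = -6*(-14 + G) = 84 - 6*G)
1665*f(-13, -7) = 1665*(84 - 6*(-7)) = 1665*(84 + 42) = 1665*126 = 209790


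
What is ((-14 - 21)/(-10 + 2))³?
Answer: 42875/512 ≈ 83.740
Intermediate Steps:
((-14 - 21)/(-10 + 2))³ = (-35/(-8))³ = (-35*(-⅛))³ = (35/8)³ = 42875/512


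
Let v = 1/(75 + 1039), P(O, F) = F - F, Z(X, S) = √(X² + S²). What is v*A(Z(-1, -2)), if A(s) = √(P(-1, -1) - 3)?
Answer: I*√3/1114 ≈ 0.0015548*I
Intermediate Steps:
Z(X, S) = √(S² + X²)
P(O, F) = 0
A(s) = I*√3 (A(s) = √(0 - 3) = √(-3) = I*√3)
v = 1/1114 ≈ 0.00089767
v*A(Z(-1, -2)) = (I*√3)/1114 = I*√3/1114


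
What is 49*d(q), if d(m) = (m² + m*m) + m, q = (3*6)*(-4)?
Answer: 504504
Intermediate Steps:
q = -72 (q = 18*(-4) = -72)
d(m) = m + 2*m² (d(m) = (m² + m²) + m = 2*m² + m = m + 2*m²)
49*d(q) = 49*(-72*(1 + 2*(-72))) = 49*(-72*(1 - 144)) = 49*(-72*(-143)) = 49*10296 = 504504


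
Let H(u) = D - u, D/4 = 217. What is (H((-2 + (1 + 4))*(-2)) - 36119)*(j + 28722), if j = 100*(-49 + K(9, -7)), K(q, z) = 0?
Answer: -839606390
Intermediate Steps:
D = 868 (D = 4*217 = 868)
j = -4900 (j = 100*(-49 + 0) = 100*(-49) = -4900)
H(u) = 868 - u
(H((-2 + (1 + 4))*(-2)) - 36119)*(j + 28722) = ((868 - (-2 + (1 + 4))*(-2)) - 36119)*(-4900 + 28722) = ((868 - (-2 + 5)*(-2)) - 36119)*23822 = ((868 - 3*(-2)) - 36119)*23822 = ((868 - 1*(-6)) - 36119)*23822 = ((868 + 6) - 36119)*23822 = (874 - 36119)*23822 = -35245*23822 = -839606390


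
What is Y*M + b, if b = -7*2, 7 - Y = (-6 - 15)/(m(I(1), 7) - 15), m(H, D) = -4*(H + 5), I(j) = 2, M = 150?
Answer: 41398/43 ≈ 962.74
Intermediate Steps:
m(H, D) = -20 - 4*H (m(H, D) = -4*(5 + H) = -20 - 4*H)
Y = 280/43 (Y = 7 - (-6 - 15)/((-20 - 4*2) - 15) = 7 - (-21)/((-20 - 8) - 15) = 7 - (-21)/(-28 - 15) = 7 - (-21)/(-43) = 7 - (-21)*(-1)/43 = 7 - 1*21/43 = 7 - 21/43 = 280/43 ≈ 6.5116)
b = -14
Y*M + b = (280/43)*150 - 14 = 42000/43 - 14 = 41398/43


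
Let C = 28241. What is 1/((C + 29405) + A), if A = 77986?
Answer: 1/135632 ≈ 7.3729e-6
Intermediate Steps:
1/((C + 29405) + A) = 1/((28241 + 29405) + 77986) = 1/(57646 + 77986) = 1/135632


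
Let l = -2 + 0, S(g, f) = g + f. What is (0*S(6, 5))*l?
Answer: 0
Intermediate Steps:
S(g, f) = f + g
l = -2
(0*S(6, 5))*l = (0*(5 + 6))*(-2) = (0*11)*(-2) = 0*(-2) = 0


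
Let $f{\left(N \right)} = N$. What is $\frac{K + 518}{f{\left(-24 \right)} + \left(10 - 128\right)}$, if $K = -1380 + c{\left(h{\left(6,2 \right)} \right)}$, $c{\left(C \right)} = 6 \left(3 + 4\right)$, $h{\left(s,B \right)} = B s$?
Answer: $\frac{410}{71} \approx 5.7747$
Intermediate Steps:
$c{\left(C \right)} = 42$ ($c{\left(C \right)} = 6 \cdot 7 = 42$)
$K = -1338$ ($K = -1380 + 42 = -1338$)
$\frac{K + 518}{f{\left(-24 \right)} + \left(10 - 128\right)} = \frac{-1338 + 518}{-24 + \left(10 - 128\right)} = - \frac{820}{-24 + \left(10 - 128\right)} = - \frac{820}{-24 - 118} = - \frac{820}{-142} = \left(-820\right) \left(- \frac{1}{142}\right) = \frac{410}{71}$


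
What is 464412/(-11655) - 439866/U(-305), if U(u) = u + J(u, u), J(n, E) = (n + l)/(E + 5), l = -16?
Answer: 18464775892/13119645 ≈ 1407.4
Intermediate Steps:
J(n, E) = (-16 + n)/(5 + E) (J(n, E) = (n - 16)/(E + 5) = (-16 + n)/(5 + E))
U(u) = u + (-16 + u)/(5 + u)
464412/(-11655) - 439866/U(-305) = 464412/(-11655) - 439866*(5 - 305)/(-16 - 305 - 305*(5 - 305)) = 464412*(-1/11655) - 439866*(-300/(-16 - 305 - 305*(-300))) = -154804/3885 - 439866*(-300/(-16 - 305 + 91500)) = -154804/3885 - 439866/((-1/300*91179)) = -154804/3885 - 439866/(-30393/100) = -154804/3885 - 439866*(-100/30393) = -154804/3885 + 4887400/3377 = 18464775892/13119645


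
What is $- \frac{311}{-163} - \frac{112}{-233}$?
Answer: $\frac{90719}{37979} \approx 2.3887$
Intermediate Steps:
$- \frac{311}{-163} - \frac{112}{-233} = \left(-311\right) \left(- \frac{1}{163}\right) - - \frac{112}{233} = \frac{311}{163} + \frac{112}{233} = \frac{90719}{37979}$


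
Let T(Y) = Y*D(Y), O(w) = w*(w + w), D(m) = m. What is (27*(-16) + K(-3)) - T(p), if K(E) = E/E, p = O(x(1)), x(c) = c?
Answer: -435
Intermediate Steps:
O(w) = 2*w**2 (O(w) = w*(2*w) = 2*w**2)
p = 2 (p = 2*1**2 = 2*1 = 2)
T(Y) = Y**2 (T(Y) = Y*Y = Y**2)
K(E) = 1
(27*(-16) + K(-3)) - T(p) = (27*(-16) + 1) - 1*2**2 = (-432 + 1) - 1*4 = -431 - 4 = -435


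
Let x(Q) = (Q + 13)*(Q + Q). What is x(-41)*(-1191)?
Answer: -2734536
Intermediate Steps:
x(Q) = 2*Q*(13 + Q) (x(Q) = (13 + Q)*(2*Q) = 2*Q*(13 + Q))
x(-41)*(-1191) = (2*(-41)*(13 - 41))*(-1191) = (2*(-41)*(-28))*(-1191) = 2296*(-1191) = -2734536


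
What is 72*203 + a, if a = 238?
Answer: 14854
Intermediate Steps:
72*203 + a = 72*203 + 238 = 14616 + 238 = 14854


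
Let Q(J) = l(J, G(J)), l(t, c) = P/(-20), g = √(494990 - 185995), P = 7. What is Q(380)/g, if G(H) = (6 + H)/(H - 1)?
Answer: -7*√308995/6179900 ≈ -0.00062964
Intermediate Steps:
g = √308995 ≈ 555.87
G(H) = (6 + H)/(-1 + H)
l(t, c) = -7/20 (l(t, c) = 7/(-20) = 7*(-1/20) = -7/20)
Q(J) = -7/20
Q(380)/g = -7*√308995/308995/20 = -7*√308995/6179900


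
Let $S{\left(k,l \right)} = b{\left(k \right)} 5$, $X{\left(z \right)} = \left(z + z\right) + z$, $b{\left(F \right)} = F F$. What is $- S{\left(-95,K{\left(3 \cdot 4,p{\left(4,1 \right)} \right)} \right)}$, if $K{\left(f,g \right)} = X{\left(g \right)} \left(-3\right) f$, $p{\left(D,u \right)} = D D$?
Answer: $-45125$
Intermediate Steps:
$b{\left(F \right)} = F^{2}$
$X{\left(z \right)} = 3 z$ ($X{\left(z \right)} = 2 z + z = 3 z$)
$p{\left(D,u \right)} = D^{2}$
$K{\left(f,g \right)} = - 9 f g$ ($K{\left(f,g \right)} = 3 g \left(-3\right) f = - 9 g f = - 9 f g$)
$S{\left(k,l \right)} = 5 k^{2}$ ($S{\left(k,l \right)} = k^{2} \cdot 5 = 5 k^{2}$)
$- S{\left(-95,K{\left(3 \cdot 4,p{\left(4,1 \right)} \right)} \right)} = - 5 \left(-95\right)^{2} = - 5 \cdot 9025 = \left(-1\right) 45125 = -45125$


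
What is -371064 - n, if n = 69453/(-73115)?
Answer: -27130274907/73115 ≈ -3.7106e+5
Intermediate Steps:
n = -69453/73115 (n = 69453*(-1/73115) = -69453/73115 ≈ -0.94991)
-371064 - n = -371064 - 1*(-69453/73115) = -371064 + 69453/73115 = -27130274907/73115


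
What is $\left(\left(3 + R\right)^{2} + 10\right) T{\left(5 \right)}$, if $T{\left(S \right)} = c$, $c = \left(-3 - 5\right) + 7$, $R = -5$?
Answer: $-14$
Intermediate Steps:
$c = -1$ ($c = -8 + 7 = -1$)
$T{\left(S \right)} = -1$
$\left(\left(3 + R\right)^{2} + 10\right) T{\left(5 \right)} = \left(\left(3 - 5\right)^{2} + 10\right) \left(-1\right) = \left(\left(-2\right)^{2} + 10\right) \left(-1\right) = \left(4 + 10\right) \left(-1\right) = 14 \left(-1\right) = -14$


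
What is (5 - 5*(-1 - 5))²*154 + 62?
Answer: 188712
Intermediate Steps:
(5 - 5*(-1 - 5))²*154 + 62 = (5 - 5*(-6))²*154 + 62 = (5 + 30)²*154 + 62 = 35²*154 + 62 = 1225*154 + 62 = 188650 + 62 = 188712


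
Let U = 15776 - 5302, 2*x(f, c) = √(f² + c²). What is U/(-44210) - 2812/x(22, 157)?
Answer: -5237/22105 - 5624*√25133/25133 ≈ -35.712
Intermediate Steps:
x(f, c) = √(c² + f²)/2 (x(f, c) = √(f² + c²)/2 = √(c² + f²)/2)
U = 10474
U/(-44210) - 2812/x(22, 157) = 10474/(-44210) - 2812*2/√(157² + 22²) = 10474*(-1/44210) - 2812*2/√(24649 + 484) = -5237/22105 - 2812*2*√25133/25133 = -5237/22105 - 5624*√25133/25133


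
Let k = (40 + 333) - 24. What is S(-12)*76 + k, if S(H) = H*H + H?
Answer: 10381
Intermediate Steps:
k = 349 (k = 373 - 24 = 349)
S(H) = H + H² (S(H) = H² + H = H + H²)
S(-12)*76 + k = -12*(1 - 12)*76 + 349 = -12*(-11)*76 + 349 = 132*76 + 349 = 10032 + 349 = 10381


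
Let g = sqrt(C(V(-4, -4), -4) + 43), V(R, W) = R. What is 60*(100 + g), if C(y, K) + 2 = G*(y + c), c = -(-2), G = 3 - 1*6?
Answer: 6000 + 60*sqrt(47) ≈ 6411.3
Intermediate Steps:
G = -3 (G = 3 - 6 = -3)
c = 2 (c = -1*(-2) = 2)
C(y, K) = -8 - 3*y (C(y, K) = -2 - 3*(y + 2) = -2 - 3*(2 + y) = -2 + (-6 - 3*y) = -8 - 3*y)
g = sqrt(47) (g = sqrt((-8 - 3*(-4)) + 43) = sqrt((-8 + 12) + 43) = sqrt(4 + 43) = sqrt(47) ≈ 6.8557)
60*(100 + g) = 60*(100 + sqrt(47)) = 6000 + 60*sqrt(47)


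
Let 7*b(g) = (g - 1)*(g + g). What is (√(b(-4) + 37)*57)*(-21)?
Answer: -171*√2093 ≈ -7823.1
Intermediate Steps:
b(g) = 2*g*(-1 + g)/7 (b(g) = ((g - 1)*(g + g))/7 = ((-1 + g)*(2*g))/7 = (2*g*(-1 + g))/7 = 2*g*(-1 + g)/7)
(√(b(-4) + 37)*57)*(-21) = (√((2/7)*(-4)*(-1 - 4) + 37)*57)*(-21) = (√((2/7)*(-4)*(-5) + 37)*57)*(-21) = (√(40/7 + 37)*57)*(-21) = (√(299/7)*57)*(-21) = ((√2093/7)*57)*(-21) = (57*√2093/7)*(-21) = -171*√2093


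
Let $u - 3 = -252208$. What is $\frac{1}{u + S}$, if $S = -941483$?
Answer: $- \frac{1}{1193688} \approx -8.3774 \cdot 10^{-7}$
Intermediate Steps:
$u = -252205$ ($u = 3 - 252208 = -252205$)
$\frac{1}{u + S} = \frac{1}{-252205 - 941483} = \frac{1}{-1193688} = - \frac{1}{1193688}$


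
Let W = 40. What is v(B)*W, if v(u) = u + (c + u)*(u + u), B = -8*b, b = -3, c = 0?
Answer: 47040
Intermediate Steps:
B = 24 (B = -8*(-3) = 24)
v(u) = u + 2*u² (v(u) = u + (0 + u)*(u + u) = u + u*(2*u) = u + 2*u²)
v(B)*W = (24*(1 + 2*24))*40 = (24*(1 + 48))*40 = (24*49)*40 = 1176*40 = 47040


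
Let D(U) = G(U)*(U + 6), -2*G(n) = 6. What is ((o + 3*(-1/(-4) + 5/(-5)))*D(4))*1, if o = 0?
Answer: 135/2 ≈ 67.500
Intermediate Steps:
G(n) = -3 (G(n) = -½*6 = -3)
D(U) = -18 - 3*U (D(U) = -3*(U + 6) = -3*(6 + U) = -18 - 3*U)
((o + 3*(-1/(-4) + 5/(-5)))*D(4))*1 = ((0 + 3*(-1/(-4) + 5/(-5)))*(-18 - 3*4))*1 = ((0 + 3*(-1*(-¼) + 5*(-⅕)))*(-18 - 12))*1 = ((0 + 3*(¼ - 1))*(-30))*1 = ((0 + 3*(-¾))*(-30))*1 = ((0 - 9/4)*(-30))*1 = -9/4*(-30)*1 = (135/2)*1 = 135/2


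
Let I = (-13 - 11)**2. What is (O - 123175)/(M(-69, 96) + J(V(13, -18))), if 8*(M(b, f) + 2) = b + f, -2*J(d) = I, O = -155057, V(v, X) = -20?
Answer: 2225856/2293 ≈ 970.72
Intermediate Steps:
I = 576 (I = (-24)**2 = 576)
J(d) = -288 (J(d) = -1/2*576 = -288)
M(b, f) = -2 + b/8 + f/8 (M(b, f) = -2 + (b + f)/8 = -2 + (b/8 + f/8) = -2 + b/8 + f/8)
(O - 123175)/(M(-69, 96) + J(V(13, -18))) = (-155057 - 123175)/((-2 + (1/8)*(-69) + (1/8)*96) - 288) = -278232/((-2 - 69/8 + 12) - 288) = -278232/(11/8 - 288) = -278232/(-2293/8) = -278232*(-8/2293) = 2225856/2293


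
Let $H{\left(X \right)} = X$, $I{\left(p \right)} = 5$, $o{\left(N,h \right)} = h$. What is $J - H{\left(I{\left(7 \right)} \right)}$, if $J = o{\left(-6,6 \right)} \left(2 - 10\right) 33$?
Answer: $-1589$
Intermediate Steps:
$J = -1584$ ($J = 6 \left(2 - 10\right) 33 = 6 \left(-8\right) 33 = \left(-48\right) 33 = -1584$)
$J - H{\left(I{\left(7 \right)} \right)} = -1584 - 5 = -1589$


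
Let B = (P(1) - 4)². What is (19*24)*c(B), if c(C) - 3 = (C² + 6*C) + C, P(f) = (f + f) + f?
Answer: 5016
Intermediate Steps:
P(f) = 3*f (P(f) = 2*f + f = 3*f)
B = 1 (B = (3*1 - 4)² = (3 - 4)² = (-1)² = 1)
c(C) = 3 + C² + 7*C (c(C) = 3 + ((C² + 6*C) + C) = 3 + (C² + 7*C) = 3 + C² + 7*C)
(19*24)*c(B) = (19*24)*(3 + 1² + 7*1) = 456*(3 + 1 + 7) = 456*11 = 5016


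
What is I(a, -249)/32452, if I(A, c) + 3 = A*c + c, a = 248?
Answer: -15501/8113 ≈ -1.9106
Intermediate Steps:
I(A, c) = -3 + c + A*c (I(A, c) = -3 + (A*c + c) = -3 + (c + A*c) = -3 + c + A*c)
I(a, -249)/32452 = (-3 - 249 + 248*(-249))/32452 = (-3 - 249 - 61752)*(1/32452) = -62004*1/32452 = -15501/8113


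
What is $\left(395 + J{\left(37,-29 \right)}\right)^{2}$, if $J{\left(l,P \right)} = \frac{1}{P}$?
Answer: $\frac{131194116}{841} \approx 1.56 \cdot 10^{5}$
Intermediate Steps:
$\left(395 + J{\left(37,-29 \right)}\right)^{2} = \left(395 + \frac{1}{-29}\right)^{2} = \left(395 - \frac{1}{29}\right)^{2} = \left(\frac{11454}{29}\right)^{2} = \frac{131194116}{841}$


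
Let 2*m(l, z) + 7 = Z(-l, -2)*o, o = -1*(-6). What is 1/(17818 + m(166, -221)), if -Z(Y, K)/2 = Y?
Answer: 2/37621 ≈ 5.3162e-5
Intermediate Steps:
o = 6
Z(Y, K) = -2*Y
m(l, z) = -7/2 + 6*l (m(l, z) = -7/2 + (-(-2)*l*6)/2 = -7/2 + ((2*l)*6)/2 = -7/2 + (12*l)/2 = -7/2 + 6*l)
1/(17818 + m(166, -221)) = 1/(17818 + (-7/2 + 6*166)) = 1/(17818 + (-7/2 + 996)) = 1/(17818 + 1985/2) = 1/(37621/2) = 2/37621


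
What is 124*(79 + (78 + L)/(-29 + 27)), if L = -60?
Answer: 8680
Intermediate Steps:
124*(79 + (78 + L)/(-29 + 27)) = 124*(79 + (78 - 60)/(-29 + 27)) = 124*(79 + 18/(-2)) = 124*(79 + 18*(-½)) = 124*(79 - 9) = 124*70 = 8680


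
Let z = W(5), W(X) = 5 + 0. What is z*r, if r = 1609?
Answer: 8045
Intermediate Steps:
W(X) = 5
z = 5
z*r = 5*1609 = 8045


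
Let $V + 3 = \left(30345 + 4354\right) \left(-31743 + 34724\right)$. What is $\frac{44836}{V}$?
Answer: $\frac{11209}{25859429} \approx 0.00043346$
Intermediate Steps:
$V = 103437716$ ($V = -3 + \left(30345 + 4354\right) \left(-31743 + 34724\right) = -3 + 34699 \cdot 2981 = -3 + 103437719 = 103437716$)
$\frac{44836}{V} = \frac{44836}{103437716} = 44836 \cdot \frac{1}{103437716} = \frac{11209}{25859429}$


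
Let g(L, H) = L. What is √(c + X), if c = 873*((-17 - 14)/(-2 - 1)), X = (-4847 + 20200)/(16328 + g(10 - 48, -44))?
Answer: √266011071830/5430 ≈ 94.984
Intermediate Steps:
X = 15353/16290 (X = (-4847 + 20200)/(16328 + (10 - 48)) = 15353/(16328 - 38) = 15353/16290 ≈ 0.94248)
c = 9021 (c = 873*(-31/(-3)) = 873*(-31*(-⅓)) = 873*(31/3) = 9021)
√(c + X) = √(9021 + 15353/16290) = √(146967443/16290) = √266011071830/5430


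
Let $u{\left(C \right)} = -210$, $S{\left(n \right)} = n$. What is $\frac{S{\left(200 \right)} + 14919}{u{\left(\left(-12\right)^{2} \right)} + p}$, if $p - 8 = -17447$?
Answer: $- \frac{15119}{17649} \approx -0.85665$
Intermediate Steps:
$p = -17439$ ($p = 8 - 17447 = -17439$)
$\frac{S{\left(200 \right)} + 14919}{u{\left(\left(-12\right)^{2} \right)} + p} = \frac{200 + 14919}{-210 - 17439} = \frac{15119}{-17649} = 15119 \left(- \frac{1}{17649}\right) = - \frac{15119}{17649}$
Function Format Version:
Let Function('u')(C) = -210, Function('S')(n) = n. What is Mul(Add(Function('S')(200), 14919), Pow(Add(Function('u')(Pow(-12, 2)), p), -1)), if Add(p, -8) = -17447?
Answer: Rational(-15119, 17649) ≈ -0.85665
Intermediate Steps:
p = -17439 (p = Add(8, -17447) = -17439)
Mul(Add(Function('S')(200), 14919), Pow(Add(Function('u')(Pow(-12, 2)), p), -1)) = Mul(Add(200, 14919), Pow(Add(-210, -17439), -1)) = Mul(15119, Pow(-17649, -1)) = Mul(15119, Rational(-1, 17649)) = Rational(-15119, 17649)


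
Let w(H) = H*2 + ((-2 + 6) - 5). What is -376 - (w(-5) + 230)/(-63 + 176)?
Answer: -42707/113 ≈ -377.94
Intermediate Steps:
w(H) = -1 + 2*H (w(H) = 2*H + (4 - 5) = 2*H - 1 = -1 + 2*H)
-376 - (w(-5) + 230)/(-63 + 176) = -376 - ((-1 + 2*(-5)) + 230)/(-63 + 176) = -376 - ((-1 - 10) + 230)/113 = -376 - (-11 + 230)/113 = -376 - 219/113 = -42707/113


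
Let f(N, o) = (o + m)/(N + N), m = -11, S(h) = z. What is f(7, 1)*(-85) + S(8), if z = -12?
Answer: 341/7 ≈ 48.714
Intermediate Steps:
S(h) = -12
f(N, o) = (-11 + o)/(2*N) (f(N, o) = (o - 11)/(N + N) = (-11 + o)/((2*N)) = (-11 + o)*(1/(2*N)) = (-11 + o)/(2*N))
f(7, 1)*(-85) + S(8) = ((½)*(-11 + 1)/7)*(-85) - 12 = ((½)*(⅐)*(-10))*(-85) - 12 = -5/7*(-85) - 12 = 425/7 - 12 = 341/7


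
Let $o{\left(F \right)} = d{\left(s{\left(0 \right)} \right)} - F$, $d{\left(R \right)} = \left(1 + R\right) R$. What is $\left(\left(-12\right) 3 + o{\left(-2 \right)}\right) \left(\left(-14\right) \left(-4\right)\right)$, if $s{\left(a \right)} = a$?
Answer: $-1904$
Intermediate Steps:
$d{\left(R \right)} = R \left(1 + R\right)$
$o{\left(F \right)} = - F$ ($o{\left(F \right)} = 0 \left(1 + 0\right) - F = 0 \cdot 1 - F = 0 - F = - F$)
$\left(\left(-12\right) 3 + o{\left(-2 \right)}\right) \left(\left(-14\right) \left(-4\right)\right) = \left(\left(-12\right) 3 - -2\right) \left(\left(-14\right) \left(-4\right)\right) = \left(-36 + 2\right) 56 = \left(-34\right) 56 = -1904$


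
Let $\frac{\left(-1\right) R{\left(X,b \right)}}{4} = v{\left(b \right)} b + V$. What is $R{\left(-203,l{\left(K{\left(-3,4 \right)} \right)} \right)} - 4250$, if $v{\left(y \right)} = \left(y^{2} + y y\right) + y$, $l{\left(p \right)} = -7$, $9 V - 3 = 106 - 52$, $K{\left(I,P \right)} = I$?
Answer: $- \frac{5182}{3} \approx -1727.3$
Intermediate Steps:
$V = \frac{19}{3}$ ($V = \frac{1}{3} + \frac{106 - 52}{9} = \frac{1}{3} + \frac{1}{9} \cdot 54 = \frac{1}{3} + 6 = \frac{19}{3} \approx 6.3333$)
$v{\left(y \right)} = y + 2 y^{2}$ ($v{\left(y \right)} = \left(y^{2} + y^{2}\right) + y = 2 y^{2} + y = y + 2 y^{2}$)
$R{\left(X,b \right)} = - \frac{76}{3} - 4 b^{2} \left(1 + 2 b\right)$ ($R{\left(X,b \right)} = - 4 \left(b \left(1 + 2 b\right) b + \frac{19}{3}\right) = - 4 \left(b^{2} \left(1 + 2 b\right) + \frac{19}{3}\right) = - 4 \left(\frac{19}{3} + b^{2} \left(1 + 2 b\right)\right) = - \frac{76}{3} - 4 b^{2} \left(1 + 2 b\right)$)
$R{\left(-203,l{\left(K{\left(-3,4 \right)} \right)} \right)} - 4250 = \left(- \frac{76}{3} + \left(-7\right)^{2} \left(-4 - -56\right)\right) - 4250 = \left(- \frac{76}{3} + 49 \left(-4 + 56\right)\right) - 4250 = \left(- \frac{76}{3} + 49 \cdot 52\right) - 4250 = \left(- \frac{76}{3} + 2548\right) - 4250 = \frac{7568}{3} - 4250 = - \frac{5182}{3}$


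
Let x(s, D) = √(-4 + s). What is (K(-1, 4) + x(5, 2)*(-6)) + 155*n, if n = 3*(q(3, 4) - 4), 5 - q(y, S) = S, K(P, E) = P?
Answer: -1402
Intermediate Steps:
q(y, S) = 5 - S
n = -9 (n = 3*((5 - 1*4) - 4) = 3*((5 - 4) - 4) = 3*(1 - 4) = 3*(-3) = -9)
(K(-1, 4) + x(5, 2)*(-6)) + 155*n = (-1 + √(-4 + 5)*(-6)) + 155*(-9) = (-1 + √1*(-6)) - 1395 = (-1 + 1*(-6)) - 1395 = (-1 - 6) - 1395 = -7 - 1395 = -1402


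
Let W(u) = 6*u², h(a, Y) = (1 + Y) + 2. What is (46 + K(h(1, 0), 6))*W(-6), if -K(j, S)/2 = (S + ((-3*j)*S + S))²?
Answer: -752112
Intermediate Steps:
h(a, Y) = 3 + Y
K(j, S) = -2*(2*S - 3*S*j)² (K(j, S) = -2*(S + ((-3*j)*S + S))² = -2*(S + (-3*S*j + S))² = -2*(S + (S - 3*S*j))² = -2*(2*S - 3*S*j)²)
(46 + K(h(1, 0), 6))*W(-6) = (46 - 2*6²*(-2 + 3*(3 + 0))²)*(6*(-6)²) = (46 - 2*36*(-2 + 3*3)²)*(6*36) = (46 - 2*36*(-2 + 9)²)*216 = (46 - 2*36*7²)*216 = (46 - 2*36*49)*216 = (46 - 3528)*216 = -3482*216 = -752112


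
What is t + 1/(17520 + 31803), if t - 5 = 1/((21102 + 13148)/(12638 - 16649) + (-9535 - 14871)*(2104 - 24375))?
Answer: 537663097357528729/107532183399323628 ≈ 5.0000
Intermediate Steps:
t = 10900815384191/2180163076036 (t = 5 + 1/((21102 + 13148)/(12638 - 16649) + (-9535 - 14871)*(2104 - 24375)) = 5 + 1/(34250/(-4011) - 24406*(-22271)) = 5 + 1/(34250*(-1/4011) + 543546026) = 5 + 1/(-34250/4011 + 543546026) = 5 + 1/(2180163076036/4011) = 5 + 4011/2180163076036 = 10900815384191/2180163076036 ≈ 5.0000)
t + 1/(17520 + 31803) = 10900815384191/2180163076036 + 1/(17520 + 31803) = 10900815384191/2180163076036 + 1/49323 = 537663097357528729/107532183399323628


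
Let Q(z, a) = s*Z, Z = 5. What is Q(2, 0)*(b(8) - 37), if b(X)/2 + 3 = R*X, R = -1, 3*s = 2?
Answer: -590/3 ≈ -196.67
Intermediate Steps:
s = 2/3 (s = (1/3)*2 = 2/3 ≈ 0.66667)
Q(z, a) = 10/3 (Q(z, a) = (2/3)*5 = 10/3)
b(X) = -6 - 2*X (b(X) = -6 + 2*(-X) = -6 - 2*X)
Q(2, 0)*(b(8) - 37) = 10*((-6 - 2*8) - 37)/3 = 10*((-6 - 16) - 37)/3 = 10*(-22 - 37)/3 = (10/3)*(-59) = -590/3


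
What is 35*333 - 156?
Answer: 11499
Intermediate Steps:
35*333 - 156 = 11655 - 156 = 11499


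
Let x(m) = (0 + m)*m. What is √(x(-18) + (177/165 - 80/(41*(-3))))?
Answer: √14906792505/6765 ≈ 18.048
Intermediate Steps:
x(m) = m² (x(m) = m*m = m²)
√(x(-18) + (177/165 - 80/(41*(-3)))) = √((-18)² + (177/165 - 80/(41*(-3)))) = √(324 + (177*(1/165) - 80/(-123))) = √(324 + (59/55 - 80*(-1/123))) = √(324 + (59/55 + 80/123)) = √(324 + 11657/6765) = √(2203517/6765) = √14906792505/6765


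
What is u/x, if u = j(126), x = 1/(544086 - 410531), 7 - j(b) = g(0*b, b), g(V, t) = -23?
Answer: 4006650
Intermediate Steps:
j(b) = 30 (j(b) = 7 - 1*(-23) = 7 + 23 = 30)
x = 1/133555 ≈ 7.4875e-6
u = 30
u/x = 30/(1/133555) = 30*133555 = 4006650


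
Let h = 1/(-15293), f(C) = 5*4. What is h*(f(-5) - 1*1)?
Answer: -19/15293 ≈ -0.0012424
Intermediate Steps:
f(C) = 20
h = -1/15293 ≈ -6.5389e-5
h*(f(-5) - 1*1) = -(20 - 1*1)/15293 = -(20 - 1)/15293 = -1/15293*19 = -19/15293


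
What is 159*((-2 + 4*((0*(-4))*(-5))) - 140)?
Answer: -22578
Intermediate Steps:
159*((-2 + 4*((0*(-4))*(-5))) - 140) = 159*((-2 + 4*(0*(-5))) - 140) = 159*((-2 + 4*0) - 140) = 159*((-2 + 0) - 140) = 159*(-2 - 140) = 159*(-142) = -22578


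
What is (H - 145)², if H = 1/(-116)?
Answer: 282946041/13456 ≈ 21028.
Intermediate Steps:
H = -1/116 ≈ -0.0086207
(H - 145)² = (-1/116 - 145)² = (-16821/116)² = 282946041/13456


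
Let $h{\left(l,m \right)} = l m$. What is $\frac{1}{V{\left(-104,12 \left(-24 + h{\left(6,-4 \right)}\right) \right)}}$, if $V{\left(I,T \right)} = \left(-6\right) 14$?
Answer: $- \frac{1}{84} \approx -0.011905$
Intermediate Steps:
$V{\left(I,T \right)} = -84$
$\frac{1}{V{\left(-104,12 \left(-24 + h{\left(6,-4 \right)}\right) \right)}} = \frac{1}{-84} = - \frac{1}{84}$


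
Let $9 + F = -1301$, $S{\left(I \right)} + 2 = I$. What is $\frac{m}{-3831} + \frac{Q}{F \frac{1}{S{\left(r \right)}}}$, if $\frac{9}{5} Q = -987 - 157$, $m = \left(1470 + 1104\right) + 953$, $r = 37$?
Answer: $\frac{24179429}{1505583} \approx 16.06$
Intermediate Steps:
$S{\left(I \right)} = -2 + I$
$F = -1310$ ($F = -9 - 1301 = -1310$)
$m = 3527$ ($m = 2574 + 953 = 3527$)
$Q = - \frac{5720}{9}$ ($Q = \frac{5 \left(-987 - 157\right)}{9} = \frac{5}{9} \left(-1144\right) = - \frac{5720}{9} \approx -635.56$)
$\frac{m}{-3831} + \frac{Q}{F \frac{1}{S{\left(r \right)}}} = \frac{3527}{-3831} - \frac{5720}{9 \left(- \frac{1310}{-2 + 37}\right)} = 3527 \left(- \frac{1}{3831}\right) - \frac{5720}{9 \left(- \frac{1310}{35}\right)} = - \frac{3527}{3831} - \frac{5720}{9 \left(\left(-1310\right) \frac{1}{35}\right)} = - \frac{3527}{3831} - \frac{5720}{9 \left(- \frac{262}{7}\right)} = - \frac{3527}{3831} - - \frac{20020}{1179} = - \frac{3527}{3831} + \frac{20020}{1179} = \frac{24179429}{1505583}$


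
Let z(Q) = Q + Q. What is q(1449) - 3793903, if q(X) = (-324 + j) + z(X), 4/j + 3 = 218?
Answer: -815135731/215 ≈ -3.7913e+6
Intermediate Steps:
j = 4/215 (j = 4/(-3 + 218) = 4/215 ≈ 0.018605)
z(Q) = 2*Q
q(X) = -69656/215 + 2*X (q(X) = (-324 + 4/215) + 2*X = -69656/215 + 2*X)
q(1449) - 3793903 = (-69656/215 + 2*1449) - 3793903 = (-69656/215 + 2898) - 3793903 = 553414/215 - 3793903 = -815135731/215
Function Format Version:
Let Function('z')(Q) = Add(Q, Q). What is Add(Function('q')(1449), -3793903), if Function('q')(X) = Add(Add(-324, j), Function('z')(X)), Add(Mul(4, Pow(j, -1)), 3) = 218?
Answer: Rational(-815135731, 215) ≈ -3.7913e+6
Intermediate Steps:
j = Rational(4, 215) (j = Mul(4, Pow(Add(-3, 218), -1)) = Mul(4, Pow(215, -1)) = Mul(4, Rational(1, 215)) = Rational(4, 215) ≈ 0.018605)
Function('z')(Q) = Mul(2, Q)
Function('q')(X) = Add(Rational(-69656, 215), Mul(2, X)) (Function('q')(X) = Add(Add(-324, Rational(4, 215)), Mul(2, X)) = Add(Rational(-69656, 215), Mul(2, X)))
Add(Function('q')(1449), -3793903) = Add(Add(Rational(-69656, 215), Mul(2, 1449)), -3793903) = Add(Add(Rational(-69656, 215), 2898), -3793903) = Add(Rational(553414, 215), -3793903) = Rational(-815135731, 215)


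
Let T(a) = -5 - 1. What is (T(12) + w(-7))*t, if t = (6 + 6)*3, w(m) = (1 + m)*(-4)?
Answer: 648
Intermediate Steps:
w(m) = -4 - 4*m
T(a) = -6
t = 36 (t = 12*3 = 36)
(T(12) + w(-7))*t = (-6 + (-4 - 4*(-7)))*36 = (-6 + (-4 + 28))*36 = (-6 + 24)*36 = 18*36 = 648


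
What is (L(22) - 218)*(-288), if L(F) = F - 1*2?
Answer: 57024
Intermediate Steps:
L(F) = -2 + F (L(F) = F - 2 = -2 + F)
(L(22) - 218)*(-288) = ((-2 + 22) - 218)*(-288) = (20 - 218)*(-288) = -198*(-288) = 57024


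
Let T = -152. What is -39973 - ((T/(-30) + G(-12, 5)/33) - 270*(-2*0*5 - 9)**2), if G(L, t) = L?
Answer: -2987771/165 ≈ -18108.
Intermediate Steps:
-39973 - ((T/(-30) + G(-12, 5)/33) - 270*(-2*0*5 - 9)**2) = -39973 - ((-152/(-30) - 12/33) - 270*(-2*0*5 - 9)**2) = -39973 - ((-152*(-1/30) - 12*1/33) - 270*(0*5 - 9)**2) = -39973 - ((76/15 - 4/11) - 270*(0 - 9)**2) = -39973 - (776/165 - 270*(-9)**2) = -39973 - (776/165 - 270*81) = -39973 - (776/165 - 21870) = -39973 - 1*(-3607774/165) = -39973 + 3607774/165 = -2987771/165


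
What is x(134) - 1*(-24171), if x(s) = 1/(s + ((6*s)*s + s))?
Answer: 2610564685/108004 ≈ 24171.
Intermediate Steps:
x(s) = 1/(2*s + 6*s**2) (x(s) = 1/(s + (6*s**2 + s)) = 1/(s + (s + 6*s**2)) = 1/(2*s + 6*s**2))
x(134) - 1*(-24171) = (1/2)/(134*(1 + 3*134)) - 1*(-24171) = (1/2)*(1/134)/(1 + 402) + 24171 = (1/2)*(1/134)/403 + 24171 = (1/2)*(1/134)*(1/403) + 24171 = 1/108004 + 24171 = 2610564685/108004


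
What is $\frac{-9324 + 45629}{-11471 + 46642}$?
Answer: $\frac{36305}{35171} \approx 1.0322$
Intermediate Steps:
$\frac{-9324 + 45629}{-11471 + 46642} = \frac{36305}{35171}$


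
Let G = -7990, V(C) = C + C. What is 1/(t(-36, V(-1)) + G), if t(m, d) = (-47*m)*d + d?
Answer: -1/11376 ≈ -8.7904e-5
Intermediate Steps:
V(C) = 2*C
t(m, d) = d - 47*d*m (t(m, d) = -47*d*m + d = d - 47*d*m)
1/(t(-36, V(-1)) + G) = 1/((2*(-1))*(1 - 47*(-36)) - 7990) = 1/(-2*(1 + 1692) - 7990) = 1/(-2*1693 - 7990) = 1/(-3386 - 7990) = 1/(-11376) = -1/11376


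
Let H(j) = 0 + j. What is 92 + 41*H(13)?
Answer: 625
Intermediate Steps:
H(j) = j
92 + 41*H(13) = 92 + 41*13 = 92 + 533 = 625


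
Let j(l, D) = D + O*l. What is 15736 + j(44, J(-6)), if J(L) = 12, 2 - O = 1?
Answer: 15792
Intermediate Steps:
O = 1 (O = 2 - 1*1 = 2 - 1 = 1)
j(l, D) = D + l (j(l, D) = D + 1*l = D + l)
15736 + j(44, J(-6)) = 15736 + (12 + 44) = 15736 + 56 = 15792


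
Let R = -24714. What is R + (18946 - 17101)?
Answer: -22869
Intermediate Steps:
R + (18946 - 17101) = -24714 + (18946 - 17101) = -24714 + 1845 = -22869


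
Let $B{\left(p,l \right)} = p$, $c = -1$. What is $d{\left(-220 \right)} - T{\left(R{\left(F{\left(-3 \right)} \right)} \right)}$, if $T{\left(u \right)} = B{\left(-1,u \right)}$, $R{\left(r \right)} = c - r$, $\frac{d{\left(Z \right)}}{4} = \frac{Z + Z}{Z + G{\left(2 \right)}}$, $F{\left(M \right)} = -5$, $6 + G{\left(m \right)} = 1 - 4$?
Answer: $\frac{1989}{229} \approx 8.6856$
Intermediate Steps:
$G{\left(m \right)} = -9$ ($G{\left(m \right)} = -6 + \left(1 - 4\right) = -6 - 3 = -9$)
$d{\left(Z \right)} = \frac{8 Z}{-9 + Z}$ ($d{\left(Z \right)} = 4 \frac{Z + Z}{Z - 9} = 4 \frac{2 Z}{-9 + Z} = \frac{8 Z}{-9 + Z}$)
$R{\left(r \right)} = -1 - r$
$T{\left(u \right)} = -1$
$d{\left(-220 \right)} - T{\left(R{\left(F{\left(-3 \right)} \right)} \right)} = 8 \left(-220\right) \frac{1}{-9 - 220} - -1 = 8 \left(-220\right) \frac{1}{-229} + 1 = 8 \left(-220\right) \left(- \frac{1}{229}\right) + 1 = \frac{1760}{229} + 1 = \frac{1989}{229}$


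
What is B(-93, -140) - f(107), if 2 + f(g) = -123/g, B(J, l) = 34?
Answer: 3975/107 ≈ 37.150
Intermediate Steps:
f(g) = -2 - 123/g
B(-93, -140) - f(107) = 34 - (-2 - 123/107) = 34 - 1*(-337/107) = 34 + 337/107 = 3975/107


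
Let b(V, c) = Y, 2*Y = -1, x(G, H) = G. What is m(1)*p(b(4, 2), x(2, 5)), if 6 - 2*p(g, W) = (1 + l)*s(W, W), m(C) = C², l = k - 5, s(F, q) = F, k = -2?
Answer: 9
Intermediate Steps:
Y = -½ (Y = (½)*(-1) = -½ ≈ -0.50000)
b(V, c) = -½
l = -7 (l = -2 - 5 = -7)
p(g, W) = 3 + 3*W (p(g, W) = 3 - (1 - 7)*W/2 = 3 - (-3)*W = 3 + 3*W)
m(1)*p(b(4, 2), x(2, 5)) = 1²*(3 + 3*2) = 1*(3 + 6) = 1*9 = 9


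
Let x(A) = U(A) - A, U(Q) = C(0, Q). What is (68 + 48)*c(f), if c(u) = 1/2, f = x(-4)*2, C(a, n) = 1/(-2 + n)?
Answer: 58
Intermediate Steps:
U(Q) = 1/(-2 + Q)
x(A) = 1/(-2 + A) - A
f = 23/3 (f = ((1 - 1*(-4)*(-2 - 4))/(-2 - 4))*2 = ((1 - 1*(-4)*(-6))/(-6))*2 = -(1 - 24)/6*2 = -⅙*(-23)*2 = (23/6)*2 = 23/3 ≈ 7.6667)
c(u) = ½
(68 + 48)*c(f) = (68 + 48)*(½) = 116*(½) = 58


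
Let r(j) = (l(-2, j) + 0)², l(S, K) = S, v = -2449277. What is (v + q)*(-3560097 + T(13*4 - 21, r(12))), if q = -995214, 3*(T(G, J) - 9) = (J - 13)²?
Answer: 12262598073951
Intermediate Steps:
r(j) = 4 (r(j) = (-2 + 0)² = (-2)² = 4)
T(G, J) = 9 + (-13 + J)²/3 (T(G, J) = 9 + (J - 13)²/3 = 9 + (-13 + J)²/3)
(v + q)*(-3560097 + T(13*4 - 21, r(12))) = (-2449277 - 995214)*(-3560097 + (9 + (-13 + 4)²/3)) = -3444491*(-3560097 + (9 + (⅓)*(-9)²)) = -3444491*(-3560097 + (9 + (⅓)*81)) = -3444491*(-3560097 + (9 + 27)) = -3444491*(-3560097 + 36) = -3444491*(-3560061) = 12262598073951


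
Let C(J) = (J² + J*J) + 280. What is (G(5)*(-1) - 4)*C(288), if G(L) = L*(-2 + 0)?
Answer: 997008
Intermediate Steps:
C(J) = 280 + 2*J² (C(J) = (J² + J²) + 280 = 2*J² + 280 = 280 + 2*J²)
G(L) = -2*L (G(L) = L*(-2) = -2*L)
(G(5)*(-1) - 4)*C(288) = (-2*5*(-1) - 4)*(280 + 2*288²) = (-10*(-1) - 4)*(280 + 2*82944) = (10 - 4)*(280 + 165888) = 6*166168 = 997008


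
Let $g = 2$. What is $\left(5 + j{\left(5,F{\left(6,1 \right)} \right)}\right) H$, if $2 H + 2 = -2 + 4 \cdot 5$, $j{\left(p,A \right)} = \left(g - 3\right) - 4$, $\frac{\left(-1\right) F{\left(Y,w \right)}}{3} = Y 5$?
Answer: $0$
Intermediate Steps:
$F{\left(Y,w \right)} = - 15 Y$ ($F{\left(Y,w \right)} = - 3 Y 5 = - 3 \cdot 5 Y = - 15 Y$)
$j{\left(p,A \right)} = -5$ ($j{\left(p,A \right)} = \left(2 - 3\right) - 4 = -1 - 4 = -5$)
$H = 8$ ($H = -1 + \frac{-2 + 4 \cdot 5}{2} = -1 + \frac{-2 + 20}{2} = -1 + \frac{1}{2} \cdot 18 = -1 + 9 = 8$)
$\left(5 + j{\left(5,F{\left(6,1 \right)} \right)}\right) H = \left(5 - 5\right) 8 = 0 \cdot 8 = 0$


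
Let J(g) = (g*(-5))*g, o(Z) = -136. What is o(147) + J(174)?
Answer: -151516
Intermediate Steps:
J(g) = -5*g² (J(g) = (-5*g)*g = -5*g²)
o(147) + J(174) = -136 - 5*174² = -136 - 5*30276 = -136 - 151380 = -151516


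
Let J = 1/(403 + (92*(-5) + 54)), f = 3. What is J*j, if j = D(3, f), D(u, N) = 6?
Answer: -2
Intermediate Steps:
j = 6
J = -⅓ (J = 1/(403 + (-460 + 54)) = 1/(403 - 406) = 1/(-3) = -⅓ ≈ -0.33333)
J*j = -⅓*6 = -2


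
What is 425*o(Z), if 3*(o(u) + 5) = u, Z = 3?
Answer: -1700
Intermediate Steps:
o(u) = -5 + u/3
425*o(Z) = 425*(-5 + (⅓)*3) = 425*(-5 + 1) = 425*(-4) = -1700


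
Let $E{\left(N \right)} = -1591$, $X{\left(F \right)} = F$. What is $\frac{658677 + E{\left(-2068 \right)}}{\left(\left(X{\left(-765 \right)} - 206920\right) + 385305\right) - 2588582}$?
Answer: $- \frac{328543}{1205481} \approx -0.27254$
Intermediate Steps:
$\frac{658677 + E{\left(-2068 \right)}}{\left(\left(X{\left(-765 \right)} - 206920\right) + 385305\right) - 2588582} = \frac{658677 - 1591}{\left(\left(-765 - 206920\right) + 385305\right) - 2588582} = \frac{657086}{\left(-207685 + 385305\right) - 2588582} = \frac{657086}{177620 - 2588582} = \frac{657086}{-2410962} = 657086 \left(- \frac{1}{2410962}\right) = - \frac{328543}{1205481}$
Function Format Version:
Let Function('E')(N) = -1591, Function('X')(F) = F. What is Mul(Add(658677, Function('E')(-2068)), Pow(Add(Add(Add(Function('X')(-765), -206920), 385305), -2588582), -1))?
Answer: Rational(-328543, 1205481) ≈ -0.27254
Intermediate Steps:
Mul(Add(658677, Function('E')(-2068)), Pow(Add(Add(Add(Function('X')(-765), -206920), 385305), -2588582), -1)) = Mul(Add(658677, -1591), Pow(Add(Add(Add(-765, -206920), 385305), -2588582), -1)) = Mul(657086, Pow(Add(Add(-207685, 385305), -2588582), -1)) = Mul(657086, Pow(Add(177620, -2588582), -1)) = Mul(657086, Pow(-2410962, -1)) = Mul(657086, Rational(-1, 2410962)) = Rational(-328543, 1205481)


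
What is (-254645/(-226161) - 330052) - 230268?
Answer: -126722276875/226161 ≈ -5.6032e+5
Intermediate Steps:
(-254645/(-226161) - 330052) - 230268 = (-254645*(-1/226161) - 330052) - 230268 = (254645/226161 - 330052) - 230268 = -74644635727/226161 - 230268 = -126722276875/226161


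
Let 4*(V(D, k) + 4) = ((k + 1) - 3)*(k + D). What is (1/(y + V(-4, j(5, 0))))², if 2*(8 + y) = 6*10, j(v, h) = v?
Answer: 16/5625 ≈ 0.0028444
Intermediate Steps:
V(D, k) = -4 + (-2 + k)*(D + k)/4 (V(D, k) = -4 + (((k + 1) - 3)*(k + D))/4 = -4 + (((1 + k) - 3)*(D + k))/4 = -4 + ((-2 + k)*(D + k))/4 = -4 + (-2 + k)*(D + k)/4)
y = 22 (y = -8 + (6*10)/2 = -8 + (½)*60 = -8 + 30 = 22)
(1/(y + V(-4, j(5, 0))))² = (1/(22 + (-4 - ½*(-4) - ½*5 + (¼)*5² + (¼)*(-4)*5)))² = (1/(22 + (-4 + 2 - 5/2 + (¼)*25 - 5)))² = (1/(22 + (-4 + 2 - 5/2 + 25/4 - 5)))² = (1/(22 - 13/4))² = (1/(75/4))² = (4/75)² = 16/5625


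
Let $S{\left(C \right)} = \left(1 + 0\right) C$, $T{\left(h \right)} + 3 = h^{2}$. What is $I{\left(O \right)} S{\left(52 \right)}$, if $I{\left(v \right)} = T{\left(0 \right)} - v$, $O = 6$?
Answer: $-468$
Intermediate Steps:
$T{\left(h \right)} = -3 + h^{2}$
$S{\left(C \right)} = C$ ($S{\left(C \right)} = 1 C = C$)
$I{\left(v \right)} = -3 - v$ ($I{\left(v \right)} = \left(-3 + 0^{2}\right) - v = \left(-3 + 0\right) - v = -3 - v$)
$I{\left(O \right)} S{\left(52 \right)} = \left(-3 - 6\right) 52 = \left(-9\right) 52 = -468$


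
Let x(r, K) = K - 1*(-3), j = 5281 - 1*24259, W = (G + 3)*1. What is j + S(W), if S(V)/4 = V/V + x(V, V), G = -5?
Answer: -18970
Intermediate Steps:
W = -2 (W = (-5 + 3)*1 = -2*1 = -2)
j = -18978 (j = 5281 - 24259 = -18978)
x(r, K) = 3 + K (x(r, K) = K + 3 = 3 + K)
S(V) = 16 + 4*V (S(V) = 4*(V/V + (3 + V)) = 4*(1 + (3 + V)) = 4*(4 + V) = 16 + 4*V)
j + S(W) = -18978 + (16 + 4*(-2)) = -18978 + (16 - 8) = -18978 + 8 = -18970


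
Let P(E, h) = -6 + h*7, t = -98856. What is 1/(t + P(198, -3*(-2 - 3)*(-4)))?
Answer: -1/99282 ≈ -1.0072e-5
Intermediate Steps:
P(E, h) = -6 + 7*h
1/(t + P(198, -3*(-2 - 3)*(-4))) = 1/(-98856 + (-6 + 7*(-3*(-2 - 3)*(-4)))) = 1/(-98856 + (-6 + 7*(-3*(-5)*(-4)))) = 1/(-98856 + (-6 + 7*(15*(-4)))) = 1/(-98856 + (-6 + 7*(-60))) = 1/(-98856 + (-6 - 420)) = 1/(-98856 - 426) = 1/(-99282) = -1/99282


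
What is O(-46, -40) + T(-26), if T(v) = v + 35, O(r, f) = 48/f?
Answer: 39/5 ≈ 7.8000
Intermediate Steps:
T(v) = 35 + v
O(-46, -40) + T(-26) = 48/(-40) + (35 - 26) = 48*(-1/40) + 9 = -6/5 + 9 = 39/5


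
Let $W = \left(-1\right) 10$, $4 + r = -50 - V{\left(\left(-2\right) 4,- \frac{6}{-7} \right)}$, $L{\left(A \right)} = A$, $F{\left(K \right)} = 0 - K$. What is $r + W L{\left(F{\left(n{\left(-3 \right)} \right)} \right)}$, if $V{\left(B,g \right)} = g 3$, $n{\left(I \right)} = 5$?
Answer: $- \frac{46}{7} \approx -6.5714$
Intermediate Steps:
$F{\left(K \right)} = - K$
$V{\left(B,g \right)} = 3 g$
$r = - \frac{396}{7}$ ($r = -4 - \left(50 + 3 \left(- \frac{6}{-7}\right)\right) = -4 - \left(50 + 3 \left(\left(-6\right) \left(- \frac{1}{7}\right)\right)\right) = -4 - \left(50 + 3 \cdot \frac{6}{7}\right) = -4 - \frac{368}{7} = - \frac{396}{7} \approx -56.571$)
$W = -10$
$r + W L{\left(F{\left(n{\left(-3 \right)} \right)} \right)} = - \frac{396}{7} - 10 \left(\left(-1\right) 5\right) = - \frac{396}{7} - -50 = - \frac{396}{7} + 50 = - \frac{46}{7}$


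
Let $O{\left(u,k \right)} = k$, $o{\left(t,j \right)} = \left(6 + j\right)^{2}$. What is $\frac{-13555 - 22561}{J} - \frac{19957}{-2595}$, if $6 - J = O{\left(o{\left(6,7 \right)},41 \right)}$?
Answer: $\frac{18883903}{18165} \approx 1039.6$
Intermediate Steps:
$J = -35$ ($J = 6 - 41 = -35$)
$\frac{-13555 - 22561}{J} - \frac{19957}{-2595} = \frac{-13555 - 22561}{-35} - \frac{19957}{-2595} = \left(-13555 - 22561\right) \left(- \frac{1}{35}\right) - - \frac{19957}{2595} = \left(-36116\right) \left(- \frac{1}{35}\right) + \frac{19957}{2595} = \frac{36116}{35} + \frac{19957}{2595} = \frac{18883903}{18165}$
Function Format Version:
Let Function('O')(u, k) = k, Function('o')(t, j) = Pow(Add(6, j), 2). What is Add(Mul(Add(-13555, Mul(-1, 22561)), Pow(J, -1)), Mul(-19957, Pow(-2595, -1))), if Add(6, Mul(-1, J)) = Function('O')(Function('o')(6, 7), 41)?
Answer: Rational(18883903, 18165) ≈ 1039.6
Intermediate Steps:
J = -35 (J = Add(6, Mul(-1, 41)) = Add(6, -41) = -35)
Add(Mul(Add(-13555, Mul(-1, 22561)), Pow(J, -1)), Mul(-19957, Pow(-2595, -1))) = Add(Mul(Add(-13555, Mul(-1, 22561)), Pow(-35, -1)), Mul(-19957, Pow(-2595, -1))) = Add(Mul(Add(-13555, -22561), Rational(-1, 35)), Mul(-19957, Rational(-1, 2595))) = Add(Mul(-36116, Rational(-1, 35)), Rational(19957, 2595)) = Add(Rational(36116, 35), Rational(19957, 2595)) = Rational(18883903, 18165)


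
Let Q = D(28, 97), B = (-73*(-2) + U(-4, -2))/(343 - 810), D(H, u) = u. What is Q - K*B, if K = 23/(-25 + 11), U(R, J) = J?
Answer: 315437/3269 ≈ 96.493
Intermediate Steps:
B = -144/467 (B = (-73*(-2) - 2)/(343 - 810) = (146 - 2)/(-467) = 144*(-1/467) = -144/467 ≈ -0.30835)
Q = 97
K = -23/14 (K = 23/(-14) = 23*(-1/14) = -23/14 ≈ -1.6429)
Q - K*B = 97 - (-23)*(-144)/(14*467) = 97 - 1*1656/3269 = 97 - 1656/3269 = 315437/3269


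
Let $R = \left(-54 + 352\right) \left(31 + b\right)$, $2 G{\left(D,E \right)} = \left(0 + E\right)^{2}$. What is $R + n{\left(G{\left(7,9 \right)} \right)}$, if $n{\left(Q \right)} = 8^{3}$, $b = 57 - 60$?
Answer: $8856$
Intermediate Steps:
$b = -3$ ($b = 57 - 60 = -3$)
$G{\left(D,E \right)} = \frac{E^{2}}{2}$ ($G{\left(D,E \right)} = \frac{\left(0 + E\right)^{2}}{2} = \frac{E^{2}}{2}$)
$n{\left(Q \right)} = 512$
$R = 8344$ ($R = \left(-54 + 352\right) \left(31 - 3\right) = 298 \cdot 28 = 8344$)
$R + n{\left(G{\left(7,9 \right)} \right)} = 8344 + 512 = 8856$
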